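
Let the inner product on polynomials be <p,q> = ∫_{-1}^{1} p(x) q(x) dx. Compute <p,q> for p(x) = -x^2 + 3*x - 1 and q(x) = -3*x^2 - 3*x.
<p,q> = -14/5

Expand the product: p(x)·q(x) = 3*x^4 - 6*x^3 - 6*x^2 + 3*x.
∫_{-1}^{1} of each monomial x^k gives [2/(k+1) if k even, 0 if k odd]. Integrating term-by-term (or equivalently evaluating the antiderivative F(x) = 3*x^5/5 - 3*x^4/2 - 2*x^3 + 3*x^2/2 at the endpoints):
  F(1) − F(−1) = -7/5 − (7/5) = -14/5.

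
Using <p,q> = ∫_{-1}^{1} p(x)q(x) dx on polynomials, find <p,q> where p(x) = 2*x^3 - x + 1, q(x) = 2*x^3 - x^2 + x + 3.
<p,q> = 122/21

Expand the product: p(x)·q(x) = 4*x^6 - 2*x^5 + 9*x^3 - 2*x^2 - 2*x + 3.
∫_{-1}^{1} of each monomial x^k gives [2/(k+1) if k even, 0 if k odd]. Integrating term-by-term (or equivalently evaluating the antiderivative F(x) = 4*x^7/7 - x^6/3 + 9*x^4/4 - 2*x^3/3 - x^2 + 3*x at the endpoints):
  F(1) − F(−1) = 107/28 − (-167/84) = 122/21.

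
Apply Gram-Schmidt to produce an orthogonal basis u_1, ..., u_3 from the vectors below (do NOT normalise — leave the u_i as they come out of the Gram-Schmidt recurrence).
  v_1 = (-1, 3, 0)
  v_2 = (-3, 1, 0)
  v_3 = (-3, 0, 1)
Orthogonal basis:
  u_1 = (-1, 3, 0)
  u_2 = (-12/5, -4/5, 0)
  u_3 = (0, 0, 1)

Apply the Gram-Schmidt recurrence
  u_1 = v_1
  u_i = v_i − Σ_{j<i} ((v_i · u_j) / (u_j · u_j)) · u_j.

Step by step this gives:
  u_1 = (-1, 3, 0)
  u_2 = (-12/5, -4/5, 0)
  u_3 = (0, 0, 1)

Orthogonality check:
  u_2 · u_1 = 0 (should be 0)
  u_3 · u_1 = 0 (should be 0)
  u_3 · u_2 = 0 (should be 0)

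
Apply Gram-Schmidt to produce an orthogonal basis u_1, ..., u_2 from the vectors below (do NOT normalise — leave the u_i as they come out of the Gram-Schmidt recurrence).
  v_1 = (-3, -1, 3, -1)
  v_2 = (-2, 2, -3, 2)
Orthogonal basis:
  u_1 = (-3, -1, 3, -1)
  u_2 = (-61/20, 33/20, -39/20, 33/20)

Apply the Gram-Schmidt recurrence
  u_1 = v_1
  u_i = v_i − Σ_{j<i} ((v_i · u_j) / (u_j · u_j)) · u_j.

Step by step this gives:
  u_1 = (-3, -1, 3, -1)
  u_2 = (-61/20, 33/20, -39/20, 33/20)

Orthogonality check:
  u_2 · u_1 = 0 (should be 0)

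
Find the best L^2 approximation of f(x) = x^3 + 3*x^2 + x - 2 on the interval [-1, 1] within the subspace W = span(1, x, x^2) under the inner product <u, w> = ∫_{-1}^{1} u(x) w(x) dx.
g(x) = 3*x^2 + 8*x/5 - 2

The best approximation g ∈ W is the orthogonal projection of f onto W. Writing g = a_0 + a_1 x + a_2 x^2, the coefficients solve the normal equations G · a = b where
  G_{ij} = <φ_i, φ_j> and b_i = <f, φ_i>, with φ_0 = 1, φ_1 = x, φ_2 = x^2.
G =
  [2, 0, 2/3]
  [0, 2/3, 0]
  [2/3, 0, 2/5],
b = (-2, 16/15, -2/15).
Solving gives a_0 = -2, a_1 = 8/5, a_2 = 3, so
  g(x) = 3*x^2 + 8*x/5 - 2.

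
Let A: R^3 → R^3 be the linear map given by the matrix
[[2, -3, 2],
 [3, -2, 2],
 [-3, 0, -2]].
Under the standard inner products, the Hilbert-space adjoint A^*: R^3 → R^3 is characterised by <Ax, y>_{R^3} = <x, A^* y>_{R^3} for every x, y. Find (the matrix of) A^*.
A^* = A^T =
[[2, 3, -3],
 [-3, -2, 0],
 [2, 2, -2]]

For real matrices with standard dot products, the defining identity <Ax, y> = <x, A^* y> gives (Ax)^T y = x^T (A^*) y, i.e. x^T A^T y = x^T (A^*) y. Since this holds for all x, y, we must have A^* = A^T. Therefore
A^* =
[[2, 3, -3],
 [-3, -2, 0],
 [2, 2, -2]].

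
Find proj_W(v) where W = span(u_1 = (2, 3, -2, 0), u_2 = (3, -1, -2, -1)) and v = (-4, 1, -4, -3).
proj_W(v) = (-47/206, 116/103, -4/103, 55/206)

Set up U = [u_1 | ... | u_2] ∈ R^(4×2). The projector onto W = col(U) is P = U (U^T U)^(-1) U^T.
Compute U^T U =
  [17, 7]
  [7, 15],
and U^T v = (3, -2).
Solve U^T U · c = U^T v for the coefficients: c = (59/206, -55/206). The projection is proj_W(v) = U c.
Check: (v - proj_W(v)) · u_1 = 0  (should be 0).
Check: (v - proj_W(v)) · u_2 = 0  (should be 0).
Result: proj_W(v) = (-47/206, 116/103, -4/103, 55/206).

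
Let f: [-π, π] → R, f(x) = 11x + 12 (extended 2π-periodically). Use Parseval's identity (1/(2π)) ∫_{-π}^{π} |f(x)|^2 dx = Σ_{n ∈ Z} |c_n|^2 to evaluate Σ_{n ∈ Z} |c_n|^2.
Σ |c_n|^2 = 121π^2/3 + 144

Expand and integrate term by term over [-π, π]:
  ∫ (11x)^2 dx = 121·(2π^3/3); ∫ 2·11·(12)·x dx = 0 (odd integrand); ∫ 12^2 dx = 144·2π.
So (1/(2π)) ∫_{-π}^{π} (11x + 12)^2 dx = 121π^2/3 + 144 = 121π^2/3 + 144.
Parseval ⇒ Σ |c_n|^2 = 121π^2/3 + 144.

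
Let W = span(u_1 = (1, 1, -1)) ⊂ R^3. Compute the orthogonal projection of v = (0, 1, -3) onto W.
proj_W(v) = (4/3, 4/3, -4/3)

Set up U = [u_1 | ... | u_1] ∈ R^(3×1). The projector onto W = col(U) is P = U (U^T U)^(-1) U^T.
Compute U^T U =
  [3],
and U^T v = (4).
Solve U^T U · c = U^T v for the coefficients: c = (4/3). The projection is proj_W(v) = U c.
Check: (v - proj_W(v)) · u_1 = 0  (should be 0).
Result: proj_W(v) = (4/3, 4/3, -4/3).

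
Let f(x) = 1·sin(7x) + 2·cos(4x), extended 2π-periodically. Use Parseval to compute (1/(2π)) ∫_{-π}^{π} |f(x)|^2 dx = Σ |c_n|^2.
Σ |c_n|^2 = 5/2

Expand |f|^2 and use orthogonality of {sin(nx), cos(mx)} on [-π, π]:
  ∫_{-π}^{π} sin(nx)^2 dx = π, ∫ cos(mx)^2 dx = π, and cross terms integrate to 0.
So ∫_{-π}^{π} f(x)^2 dx = 1^2 · π + 2^2 · π = (1 + 4)π.
Divide by 2π: (1 + 4)/2 = 5/2.
By Parseval, this equals Σ |c_n|^2.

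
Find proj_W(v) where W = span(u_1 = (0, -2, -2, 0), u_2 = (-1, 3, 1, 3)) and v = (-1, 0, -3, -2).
proj_W(v) = (1/6, -5/3, -4/3, -1/2)

Set up U = [u_1 | ... | u_2] ∈ R^(4×2). The projector onto W = col(U) is P = U (U^T U)^(-1) U^T.
Compute U^T U =
  [8, -8]
  [-8, 20],
and U^T v = (6, -8).
Solve U^T U · c = U^T v for the coefficients: c = (7/12, -1/6). The projection is proj_W(v) = U c.
Check: (v - proj_W(v)) · u_1 = 0  (should be 0).
Check: (v - proj_W(v)) · u_2 = 0  (should be 0).
Result: proj_W(v) = (1/6, -5/3, -4/3, -1/2).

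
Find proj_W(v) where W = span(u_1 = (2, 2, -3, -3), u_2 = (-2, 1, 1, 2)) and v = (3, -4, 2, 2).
proj_W(v) = (148/139, -626/139, 294/139, 36/139)

Set up U = [u_1 | ... | u_2] ∈ R^(4×2). The projector onto W = col(U) is P = U (U^T U)^(-1) U^T.
Compute U^T U =
  [26, -11]
  [-11, 10],
and U^T v = (-14, -4).
Solve U^T U · c = U^T v for the coefficients: c = (-184/139, -258/139). The projection is proj_W(v) = U c.
Check: (v - proj_W(v)) · u_1 = 0  (should be 0).
Check: (v - proj_W(v)) · u_2 = 0  (should be 0).
Result: proj_W(v) = (148/139, -626/139, 294/139, 36/139).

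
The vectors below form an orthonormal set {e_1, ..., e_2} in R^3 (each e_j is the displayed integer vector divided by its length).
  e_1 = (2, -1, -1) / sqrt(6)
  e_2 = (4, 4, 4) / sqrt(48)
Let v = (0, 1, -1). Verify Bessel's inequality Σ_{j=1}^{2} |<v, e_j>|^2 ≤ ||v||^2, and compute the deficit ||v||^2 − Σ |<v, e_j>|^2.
Σ |<v, e_j>|^2 = 0; ||v||^2 = 2; deficit = 2

Write each e_j = u_j / sqrt(<u_j, u_j>) where u_j is the displayed integer vector. Then <v, e_j> = <v, u_j> / sqrt(<u_j, u_j>), so |<v, e_j>|^2 = <v, u_j>^2 / <u_j, u_j>.
Coefficients: <v, e_1> = 0/sqrt(6), <v, e_2> = 0/sqrt(48).
Square and sum: Σ |<v, e_j>|^2 = 0.
Compute ||v||^2 = v·v = 2.
Deficit = 2 − 0 = 2 ≥ 0, confirming Bessel's inequality. (The deficit equals ||v − Σ <v,e_j> e_j||^2, the squared distance from v to span{e_j}.)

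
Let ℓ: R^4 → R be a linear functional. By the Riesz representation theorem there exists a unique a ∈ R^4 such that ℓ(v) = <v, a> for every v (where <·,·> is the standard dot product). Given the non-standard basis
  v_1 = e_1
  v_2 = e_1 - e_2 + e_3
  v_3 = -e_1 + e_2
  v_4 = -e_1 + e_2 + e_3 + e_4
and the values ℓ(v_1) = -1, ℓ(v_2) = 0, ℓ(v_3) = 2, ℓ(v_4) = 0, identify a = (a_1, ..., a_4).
a = (-1, 1, 2, -4)

Write a = (a_1, ..., a_4) in the standard basis. For each basis vector v_i, ℓ(v_i) = <v_i, a> is a linear equation in the a_j's. Collect the n equations into a matrix system V a = ℓ, where row i of V is v_i (expressed in the standard basis). Since V is invertible (lower-triangular with 1s on the diagonal, up to permutation), solve by back-substitution:
  V =
[[1, 0, 0, 0],
 [1, -1, 1, 0],
 [-1, 1, 0, 0],
 [-1, 1, 1, 1]]
  V a = (-1, 0, 2, 0)
Solving gives a = (-1, 1, 2, -4).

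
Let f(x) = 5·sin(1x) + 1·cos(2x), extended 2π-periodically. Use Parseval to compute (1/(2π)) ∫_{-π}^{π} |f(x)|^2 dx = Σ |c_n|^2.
Σ |c_n|^2 = 13

Expand |f|^2 and use orthogonality of {sin(nx), cos(mx)} on [-π, π]:
  ∫_{-π}^{π} sin(nx)^2 dx = π, ∫ cos(mx)^2 dx = π, and cross terms integrate to 0.
So ∫_{-π}^{π} f(x)^2 dx = 5^2 · π + 1^2 · π = (25 + 1)π.
Divide by 2π: (25 + 1)/2 = 13.
By Parseval, this equals Σ |c_n|^2.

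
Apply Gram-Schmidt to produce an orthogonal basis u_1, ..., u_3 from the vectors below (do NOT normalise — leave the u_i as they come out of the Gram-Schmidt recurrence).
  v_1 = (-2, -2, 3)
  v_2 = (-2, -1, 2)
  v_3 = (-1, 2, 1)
Orthogonal basis:
  u_1 = (-2, -2, 3)
  u_2 = (-10/17, 7/17, -2/17)
  u_3 = (5/9, 10/9, 10/9)

Apply the Gram-Schmidt recurrence
  u_1 = v_1
  u_i = v_i − Σ_{j<i} ((v_i · u_j) / (u_j · u_j)) · u_j.

Step by step this gives:
  u_1 = (-2, -2, 3)
  u_2 = (-10/17, 7/17, -2/17)
  u_3 = (5/9, 10/9, 10/9)

Orthogonality check:
  u_2 · u_1 = 0 (should be 0)
  u_3 · u_1 = 0 (should be 0)
  u_3 · u_2 = 0 (should be 0)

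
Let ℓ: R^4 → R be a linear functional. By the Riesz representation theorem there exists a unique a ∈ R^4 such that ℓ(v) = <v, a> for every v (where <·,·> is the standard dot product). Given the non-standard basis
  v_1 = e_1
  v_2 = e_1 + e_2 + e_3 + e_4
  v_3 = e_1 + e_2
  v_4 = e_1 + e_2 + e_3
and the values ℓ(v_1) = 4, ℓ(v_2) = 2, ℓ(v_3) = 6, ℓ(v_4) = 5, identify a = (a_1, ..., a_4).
a = (4, 2, -1, -3)

Write a = (a_1, ..., a_4) in the standard basis. For each basis vector v_i, ℓ(v_i) = <v_i, a> is a linear equation in the a_j's. Collect the n equations into a matrix system V a = ℓ, where row i of V is v_i (expressed in the standard basis). Since V is invertible (lower-triangular with 1s on the diagonal, up to permutation), solve by back-substitution:
  V =
[[1, 0, 0, 0],
 [1, 1, 1, 1],
 [1, 1, 0, 0],
 [1, 1, 1, 0]]
  V a = (4, 2, 6, 5)
Solving gives a = (4, 2, -1, -3).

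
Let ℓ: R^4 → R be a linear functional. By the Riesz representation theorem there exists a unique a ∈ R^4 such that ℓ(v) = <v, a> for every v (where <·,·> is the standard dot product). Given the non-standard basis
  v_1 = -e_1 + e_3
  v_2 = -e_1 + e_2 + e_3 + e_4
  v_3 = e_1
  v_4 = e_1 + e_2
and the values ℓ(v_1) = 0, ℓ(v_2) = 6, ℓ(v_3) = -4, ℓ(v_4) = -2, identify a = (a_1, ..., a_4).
a = (-4, 2, -4, 4)

Write a = (a_1, ..., a_4) in the standard basis. For each basis vector v_i, ℓ(v_i) = <v_i, a> is a linear equation in the a_j's. Collect the n equations into a matrix system V a = ℓ, where row i of V is v_i (expressed in the standard basis). Since V is invertible (lower-triangular with 1s on the diagonal, up to permutation), solve by back-substitution:
  V =
[[-1, 0, 1, 0],
 [-1, 1, 1, 1],
 [1, 0, 0, 0],
 [1, 1, 0, 0]]
  V a = (0, 6, -4, -2)
Solving gives a = (-4, 2, -4, 4).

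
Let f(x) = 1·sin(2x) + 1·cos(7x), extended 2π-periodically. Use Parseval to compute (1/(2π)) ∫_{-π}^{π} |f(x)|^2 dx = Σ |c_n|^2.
Σ |c_n|^2 = 1

Expand |f|^2 and use orthogonality of {sin(nx), cos(mx)} on [-π, π]:
  ∫_{-π}^{π} sin(nx)^2 dx = π, ∫ cos(mx)^2 dx = π, and cross terms integrate to 0.
So ∫_{-π}^{π} f(x)^2 dx = 1^2 · π + 1^2 · π = (1 + 1)π.
Divide by 2π: (1 + 1)/2 = 1.
By Parseval, this equals Σ |c_n|^2.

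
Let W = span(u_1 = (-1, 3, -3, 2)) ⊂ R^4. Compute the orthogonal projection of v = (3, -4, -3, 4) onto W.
proj_W(v) = (-2/23, 6/23, -6/23, 4/23)

Set up U = [u_1 | ... | u_1] ∈ R^(4×1). The projector onto W = col(U) is P = U (U^T U)^(-1) U^T.
Compute U^T U =
  [23],
and U^T v = (2).
Solve U^T U · c = U^T v for the coefficients: c = (2/23). The projection is proj_W(v) = U c.
Check: (v - proj_W(v)) · u_1 = 0  (should be 0).
Result: proj_W(v) = (-2/23, 6/23, -6/23, 4/23).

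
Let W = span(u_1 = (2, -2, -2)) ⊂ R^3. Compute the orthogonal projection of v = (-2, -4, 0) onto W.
proj_W(v) = (2/3, -2/3, -2/3)

Set up U = [u_1 | ... | u_1] ∈ R^(3×1). The projector onto W = col(U) is P = U (U^T U)^(-1) U^T.
Compute U^T U =
  [12],
and U^T v = (4).
Solve U^T U · c = U^T v for the coefficients: c = (1/3). The projection is proj_W(v) = U c.
Check: (v - proj_W(v)) · u_1 = 0  (should be 0).
Result: proj_W(v) = (2/3, -2/3, -2/3).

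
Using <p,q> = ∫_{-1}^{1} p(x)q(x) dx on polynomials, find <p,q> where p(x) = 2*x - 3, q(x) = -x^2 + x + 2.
<p,q> = -26/3

Expand the product: p(x)·q(x) = -2*x^3 + 5*x^2 + x - 6.
∫_{-1}^{1} of each monomial x^k gives [2/(k+1) if k even, 0 if k odd]. Integrating term-by-term (or equivalently evaluating the antiderivative F(x) = -x^4/2 + 5*x^3/3 + x^2/2 - 6*x at the endpoints):
  F(1) − F(−1) = -13/3 − (13/3) = -26/3.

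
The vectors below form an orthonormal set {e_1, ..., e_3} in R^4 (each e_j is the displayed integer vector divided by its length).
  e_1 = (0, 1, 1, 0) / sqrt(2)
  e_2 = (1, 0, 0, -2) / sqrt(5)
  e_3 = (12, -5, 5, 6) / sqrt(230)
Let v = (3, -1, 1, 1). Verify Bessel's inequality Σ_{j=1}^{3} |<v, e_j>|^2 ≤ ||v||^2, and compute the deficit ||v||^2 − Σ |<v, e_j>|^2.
Σ |<v, e_j>|^2 = 275/23; ||v||^2 = 12; deficit = 1/23

Write each e_j = u_j / sqrt(<u_j, u_j>) where u_j is the displayed integer vector. Then <v, e_j> = <v, u_j> / sqrt(<u_j, u_j>), so |<v, e_j>|^2 = <v, u_j>^2 / <u_j, u_j>.
Coefficients: <v, e_1> = 0/sqrt(2), <v, e_2> = 1/sqrt(5), <v, e_3> = 52/sqrt(230).
Square and sum: Σ |<v, e_j>|^2 = 275/23.
Compute ||v||^2 = v·v = 12.
Deficit = 12 − 275/23 = 1/23 ≥ 0, confirming Bessel's inequality. (The deficit equals ||v − Σ <v,e_j> e_j||^2, the squared distance from v to span{e_j}.)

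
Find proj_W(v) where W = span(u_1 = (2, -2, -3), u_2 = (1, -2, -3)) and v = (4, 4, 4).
proj_W(v) = (4, 40/13, 60/13)

Set up U = [u_1 | ... | u_2] ∈ R^(3×2). The projector onto W = col(U) is P = U (U^T U)^(-1) U^T.
Compute U^T U =
  [17, 15]
  [15, 14],
and U^T v = (-12, -16).
Solve U^T U · c = U^T v for the coefficients: c = (72/13, -92/13). The projection is proj_W(v) = U c.
Check: (v - proj_W(v)) · u_1 = 0  (should be 0).
Check: (v - proj_W(v)) · u_2 = 0  (should be 0).
Result: proj_W(v) = (4, 40/13, 60/13).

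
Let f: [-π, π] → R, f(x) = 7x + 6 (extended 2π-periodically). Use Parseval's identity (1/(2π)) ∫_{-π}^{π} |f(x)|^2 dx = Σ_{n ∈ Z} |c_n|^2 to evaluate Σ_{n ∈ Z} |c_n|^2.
Σ |c_n|^2 = 49π^2/3 + 36

Expand and integrate term by term over [-π, π]:
  ∫ (7x)^2 dx = 49·(2π^3/3); ∫ 2·7·(6)·x dx = 0 (odd integrand); ∫ 6^2 dx = 36·2π.
So (1/(2π)) ∫_{-π}^{π} (7x + 6)^2 dx = 49π^2/3 + 36 = 49π^2/3 + 36.
Parseval ⇒ Σ |c_n|^2 = 49π^2/3 + 36.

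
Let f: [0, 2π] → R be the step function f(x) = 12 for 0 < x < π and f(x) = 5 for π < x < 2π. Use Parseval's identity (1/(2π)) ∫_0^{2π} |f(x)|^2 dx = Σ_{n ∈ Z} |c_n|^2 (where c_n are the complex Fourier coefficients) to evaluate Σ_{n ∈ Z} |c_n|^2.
Σ |c_n|^2 = 169/2

Parseval equates the L^2 energy of f (normalised by 1/(2π)) with the ℓ^2 sum of its Fourier coefficients: (1/(2π)) ∫_0^{2π} |f|^2 = Σ |c_n|^2.
Compute the left side: (1/(2π)) [∫_0^π 12^2 dx + ∫_π^{2π} 5^2 dx] = (1/(2π)) · (144π + 25π) = (144 + 25)/2 = 169/2.
So Σ_{n ∈ Z} |c_n|^2 = 169/2.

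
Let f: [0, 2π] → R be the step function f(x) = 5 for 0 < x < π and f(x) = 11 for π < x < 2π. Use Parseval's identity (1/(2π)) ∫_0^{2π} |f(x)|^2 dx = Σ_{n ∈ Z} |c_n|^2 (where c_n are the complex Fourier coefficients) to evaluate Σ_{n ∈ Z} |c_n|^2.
Σ |c_n|^2 = 73

Parseval equates the L^2 energy of f (normalised by 1/(2π)) with the ℓ^2 sum of its Fourier coefficients: (1/(2π)) ∫_0^{2π} |f|^2 = Σ |c_n|^2.
Compute the left side: (1/(2π)) [∫_0^π 5^2 dx + ∫_π^{2π} 11^2 dx] = (1/(2π)) · (25π + 121π) = (25 + 121)/2 = 73.
So Σ_{n ∈ Z} |c_n|^2 = 73.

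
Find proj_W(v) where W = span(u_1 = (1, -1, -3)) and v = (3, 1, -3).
proj_W(v) = (1, -1, -3)

Set up U = [u_1 | ... | u_1] ∈ R^(3×1). The projector onto W = col(U) is P = U (U^T U)^(-1) U^T.
Compute U^T U =
  [11],
and U^T v = (11).
Solve U^T U · c = U^T v for the coefficients: c = (1). The projection is proj_W(v) = U c.
Check: (v - proj_W(v)) · u_1 = 0  (should be 0).
Result: proj_W(v) = (1, -1, -3).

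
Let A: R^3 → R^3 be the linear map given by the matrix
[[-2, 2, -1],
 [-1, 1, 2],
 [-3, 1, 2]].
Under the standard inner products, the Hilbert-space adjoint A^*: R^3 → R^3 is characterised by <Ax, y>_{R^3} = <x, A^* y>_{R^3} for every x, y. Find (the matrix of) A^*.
A^* = A^T =
[[-2, -1, -3],
 [2, 1, 1],
 [-1, 2, 2]]

For real matrices with standard dot products, the defining identity <Ax, y> = <x, A^* y> gives (Ax)^T y = x^T (A^*) y, i.e. x^T A^T y = x^T (A^*) y. Since this holds for all x, y, we must have A^* = A^T. Therefore
A^* =
[[-2, -1, -3],
 [2, 1, 1],
 [-1, 2, 2]].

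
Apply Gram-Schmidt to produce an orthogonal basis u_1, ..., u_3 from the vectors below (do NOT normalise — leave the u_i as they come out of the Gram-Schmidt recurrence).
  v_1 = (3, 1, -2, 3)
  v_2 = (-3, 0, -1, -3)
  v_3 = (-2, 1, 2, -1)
Orthogonal basis:
  u_1 = (3, 1, -2, 3)
  u_2 = (-21/23, 16/23, -55/23, -21/23)
  u_3 = (-107/181, 297/181, 99/181, 74/181)

Apply the Gram-Schmidt recurrence
  u_1 = v_1
  u_i = v_i − Σ_{j<i} ((v_i · u_j) / (u_j · u_j)) · u_j.

Step by step this gives:
  u_1 = (3, 1, -2, 3)
  u_2 = (-21/23, 16/23, -55/23, -21/23)
  u_3 = (-107/181, 297/181, 99/181, 74/181)

Orthogonality check:
  u_2 · u_1 = 0 (should be 0)
  u_3 · u_1 = 0 (should be 0)
  u_3 · u_2 = 0 (should be 0)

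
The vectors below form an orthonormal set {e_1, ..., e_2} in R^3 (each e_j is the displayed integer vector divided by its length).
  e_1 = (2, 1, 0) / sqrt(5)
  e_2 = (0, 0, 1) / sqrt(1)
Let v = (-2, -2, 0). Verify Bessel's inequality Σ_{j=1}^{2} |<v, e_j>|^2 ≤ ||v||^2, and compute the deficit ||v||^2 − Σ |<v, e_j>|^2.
Σ |<v, e_j>|^2 = 36/5; ||v||^2 = 8; deficit = 4/5

Write each e_j = u_j / sqrt(<u_j, u_j>) where u_j is the displayed integer vector. Then <v, e_j> = <v, u_j> / sqrt(<u_j, u_j>), so |<v, e_j>|^2 = <v, u_j>^2 / <u_j, u_j>.
Coefficients: <v, e_1> = -6/sqrt(5), <v, e_2> = 0/sqrt(1).
Square and sum: Σ |<v, e_j>|^2 = 36/5.
Compute ||v||^2 = v·v = 8.
Deficit = 8 − 36/5 = 4/5 ≥ 0, confirming Bessel's inequality. (The deficit equals ||v − Σ <v,e_j> e_j||^2, the squared distance from v to span{e_j}.)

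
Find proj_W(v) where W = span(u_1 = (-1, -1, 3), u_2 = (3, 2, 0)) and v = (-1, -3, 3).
proj_W(v) = (-113/59, -96/59, 186/59)

Set up U = [u_1 | ... | u_2] ∈ R^(3×2). The projector onto W = col(U) is P = U (U^T U)^(-1) U^T.
Compute U^T U =
  [11, -5]
  [-5, 13],
and U^T v = (13, -9).
Solve U^T U · c = U^T v for the coefficients: c = (62/59, -17/59). The projection is proj_W(v) = U c.
Check: (v - proj_W(v)) · u_1 = 0  (should be 0).
Check: (v - proj_W(v)) · u_2 = 0  (should be 0).
Result: proj_W(v) = (-113/59, -96/59, 186/59).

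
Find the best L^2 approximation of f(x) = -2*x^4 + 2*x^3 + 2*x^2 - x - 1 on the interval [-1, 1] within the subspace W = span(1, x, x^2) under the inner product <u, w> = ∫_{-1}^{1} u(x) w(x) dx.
g(x) = 2*x^2/7 + x/5 - 29/35

The best approximation g ∈ W is the orthogonal projection of f onto W. Writing g = a_0 + a_1 x + a_2 x^2, the coefficients solve the normal equations G · a = b where
  G_{ij} = <φ_i, φ_j> and b_i = <f, φ_i>, with φ_0 = 1, φ_1 = x, φ_2 = x^2.
G =
  [2, 0, 2/3]
  [0, 2/3, 0]
  [2/3, 0, 2/5],
b = (-22/15, 2/15, -46/105).
Solving gives a_0 = -29/35, a_1 = 1/5, a_2 = 2/7, so
  g(x) = 2*x^2/7 + x/5 - 29/35.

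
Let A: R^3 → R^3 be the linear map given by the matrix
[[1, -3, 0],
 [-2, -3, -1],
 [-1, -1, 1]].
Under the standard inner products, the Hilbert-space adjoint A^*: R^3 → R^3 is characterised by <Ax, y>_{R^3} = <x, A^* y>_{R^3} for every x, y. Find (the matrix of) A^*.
A^* = A^T =
[[1, -2, -1],
 [-3, -3, -1],
 [0, -1, 1]]

For real matrices with standard dot products, the defining identity <Ax, y> = <x, A^* y> gives (Ax)^T y = x^T (A^*) y, i.e. x^T A^T y = x^T (A^*) y. Since this holds for all x, y, we must have A^* = A^T. Therefore
A^* =
[[1, -2, -1],
 [-3, -3, -1],
 [0, -1, 1]].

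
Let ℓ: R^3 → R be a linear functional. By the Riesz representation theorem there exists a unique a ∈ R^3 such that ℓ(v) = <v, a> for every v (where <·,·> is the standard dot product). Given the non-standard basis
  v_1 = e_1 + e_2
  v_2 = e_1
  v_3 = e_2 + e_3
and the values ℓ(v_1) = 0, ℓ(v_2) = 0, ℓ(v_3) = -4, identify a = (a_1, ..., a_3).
a = (0, 0, -4)

Write a = (a_1, ..., a_3) in the standard basis. For each basis vector v_i, ℓ(v_i) = <v_i, a> is a linear equation in the a_j's. Collect the n equations into a matrix system V a = ℓ, where row i of V is v_i (expressed in the standard basis). Since V is invertible (lower-triangular with 1s on the diagonal, up to permutation), solve by back-substitution:
  V =
[[1, 1, 0],
 [1, 0, 0],
 [0, 1, 1]]
  V a = (0, 0, -4)
Solving gives a = (0, 0, -4).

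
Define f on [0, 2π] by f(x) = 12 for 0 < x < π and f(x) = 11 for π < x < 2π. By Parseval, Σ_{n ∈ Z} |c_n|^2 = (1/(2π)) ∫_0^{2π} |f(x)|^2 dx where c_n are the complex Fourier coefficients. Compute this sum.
Σ |c_n|^2 = 265/2

Parseval equates the L^2 energy of f (normalised by 1/(2π)) with the ℓ^2 sum of its Fourier coefficients: (1/(2π)) ∫_0^{2π} |f|^2 = Σ |c_n|^2.
Compute the left side: (1/(2π)) [∫_0^π 12^2 dx + ∫_π^{2π} 11^2 dx] = (1/(2π)) · (144π + 121π) = (144 + 121)/2 = 265/2.
So Σ_{n ∈ Z} |c_n|^2 = 265/2.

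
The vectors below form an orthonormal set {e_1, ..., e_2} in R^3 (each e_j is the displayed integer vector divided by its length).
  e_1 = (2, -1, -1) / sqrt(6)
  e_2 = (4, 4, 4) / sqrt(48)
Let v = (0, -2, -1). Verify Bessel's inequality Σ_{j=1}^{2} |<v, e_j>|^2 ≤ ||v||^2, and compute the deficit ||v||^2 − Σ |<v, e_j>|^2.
Σ |<v, e_j>|^2 = 9/2; ||v||^2 = 5; deficit = 1/2

Write each e_j = u_j / sqrt(<u_j, u_j>) where u_j is the displayed integer vector. Then <v, e_j> = <v, u_j> / sqrt(<u_j, u_j>), so |<v, e_j>|^2 = <v, u_j>^2 / <u_j, u_j>.
Coefficients: <v, e_1> = 3/sqrt(6), <v, e_2> = -12/sqrt(48).
Square and sum: Σ |<v, e_j>|^2 = 9/2.
Compute ||v||^2 = v·v = 5.
Deficit = 5 − 9/2 = 1/2 ≥ 0, confirming Bessel's inequality. (The deficit equals ||v − Σ <v,e_j> e_j||^2, the squared distance from v to span{e_j}.)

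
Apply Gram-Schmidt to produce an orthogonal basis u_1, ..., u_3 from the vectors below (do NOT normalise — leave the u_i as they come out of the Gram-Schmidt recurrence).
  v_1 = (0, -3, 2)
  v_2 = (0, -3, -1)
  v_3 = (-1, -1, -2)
Orthogonal basis:
  u_1 = (0, -3, 2)
  u_2 = (0, -18/13, -27/13)
  u_3 = (-1, 0, 0)

Apply the Gram-Schmidt recurrence
  u_1 = v_1
  u_i = v_i − Σ_{j<i} ((v_i · u_j) / (u_j · u_j)) · u_j.

Step by step this gives:
  u_1 = (0, -3, 2)
  u_2 = (0, -18/13, -27/13)
  u_3 = (-1, 0, 0)

Orthogonality check:
  u_2 · u_1 = 0 (should be 0)
  u_3 · u_1 = 0 (should be 0)
  u_3 · u_2 = 0 (should be 0)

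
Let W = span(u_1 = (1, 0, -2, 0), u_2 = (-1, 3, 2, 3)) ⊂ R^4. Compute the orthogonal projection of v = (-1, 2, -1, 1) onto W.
proj_W(v) = (1/5, 3/2, -2/5, 3/2)

Set up U = [u_1 | ... | u_2] ∈ R^(4×2). The projector onto W = col(U) is P = U (U^T U)^(-1) U^T.
Compute U^T U =
  [5, -5]
  [-5, 23],
and U^T v = (1, 8).
Solve U^T U · c = U^T v for the coefficients: c = (7/10, 1/2). The projection is proj_W(v) = U c.
Check: (v - proj_W(v)) · u_1 = 0  (should be 0).
Check: (v - proj_W(v)) · u_2 = 0  (should be 0).
Result: proj_W(v) = (1/5, 3/2, -2/5, 3/2).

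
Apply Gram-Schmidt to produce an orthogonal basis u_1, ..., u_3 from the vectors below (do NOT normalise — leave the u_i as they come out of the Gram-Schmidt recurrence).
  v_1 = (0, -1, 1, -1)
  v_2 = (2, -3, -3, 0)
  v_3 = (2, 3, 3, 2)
Orthogonal basis:
  u_1 = (0, -1, 1, -1)
  u_2 = (2, -3, -3, 0)
  u_3 = (36/11, 14/33, 58/33, 4/3)

Apply the Gram-Schmidt recurrence
  u_1 = v_1
  u_i = v_i − Σ_{j<i} ((v_i · u_j) / (u_j · u_j)) · u_j.

Step by step this gives:
  u_1 = (0, -1, 1, -1)
  u_2 = (2, -3, -3, 0)
  u_3 = (36/11, 14/33, 58/33, 4/3)

Orthogonality check:
  u_2 · u_1 = 0 (should be 0)
  u_3 · u_1 = 0 (should be 0)
  u_3 · u_2 = 0 (should be 0)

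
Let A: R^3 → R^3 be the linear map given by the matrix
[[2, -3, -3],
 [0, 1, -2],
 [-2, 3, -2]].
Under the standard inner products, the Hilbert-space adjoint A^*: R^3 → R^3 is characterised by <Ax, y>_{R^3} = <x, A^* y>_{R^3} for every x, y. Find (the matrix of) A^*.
A^* = A^T =
[[2, 0, -2],
 [-3, 1, 3],
 [-3, -2, -2]]

For real matrices with standard dot products, the defining identity <Ax, y> = <x, A^* y> gives (Ax)^T y = x^T (A^*) y, i.e. x^T A^T y = x^T (A^*) y. Since this holds for all x, y, we must have A^* = A^T. Therefore
A^* =
[[2, 0, -2],
 [-3, 1, 3],
 [-3, -2, -2]].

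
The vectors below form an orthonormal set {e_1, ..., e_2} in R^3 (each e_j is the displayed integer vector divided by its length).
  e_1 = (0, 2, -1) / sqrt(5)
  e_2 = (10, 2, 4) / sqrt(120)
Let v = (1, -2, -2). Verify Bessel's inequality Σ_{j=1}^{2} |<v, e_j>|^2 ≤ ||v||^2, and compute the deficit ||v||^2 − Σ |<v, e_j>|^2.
Σ |<v, e_j>|^2 = 5/6; ||v||^2 = 9; deficit = 49/6

Write each e_j = u_j / sqrt(<u_j, u_j>) where u_j is the displayed integer vector. Then <v, e_j> = <v, u_j> / sqrt(<u_j, u_j>), so |<v, e_j>|^2 = <v, u_j>^2 / <u_j, u_j>.
Coefficients: <v, e_1> = -2/sqrt(5), <v, e_2> = -2/sqrt(120).
Square and sum: Σ |<v, e_j>|^2 = 5/6.
Compute ||v||^2 = v·v = 9.
Deficit = 9 − 5/6 = 49/6 ≥ 0, confirming Bessel's inequality. (The deficit equals ||v − Σ <v,e_j> e_j||^2, the squared distance from v to span{e_j}.)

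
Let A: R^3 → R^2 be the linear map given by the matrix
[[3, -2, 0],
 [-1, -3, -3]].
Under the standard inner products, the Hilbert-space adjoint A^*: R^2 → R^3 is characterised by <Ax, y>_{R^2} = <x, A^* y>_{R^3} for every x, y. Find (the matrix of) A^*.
A^* = A^T =
[[3, -1],
 [-2, -3],
 [0, -3]]

For real matrices with standard dot products, the defining identity <Ax, y> = <x, A^* y> gives (Ax)^T y = x^T (A^*) y, i.e. x^T A^T y = x^T (A^*) y. Since this holds for all x, y, we must have A^* = A^T. Therefore
A^* =
[[3, -1],
 [-2, -3],
 [0, -3]].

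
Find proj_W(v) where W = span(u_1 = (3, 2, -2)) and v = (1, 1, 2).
proj_W(v) = (3/17, 2/17, -2/17)

Set up U = [u_1 | ... | u_1] ∈ R^(3×1). The projector onto W = col(U) is P = U (U^T U)^(-1) U^T.
Compute U^T U =
  [17],
and U^T v = (1).
Solve U^T U · c = U^T v for the coefficients: c = (1/17). The projection is proj_W(v) = U c.
Check: (v - proj_W(v)) · u_1 = 0  (should be 0).
Result: proj_W(v) = (3/17, 2/17, -2/17).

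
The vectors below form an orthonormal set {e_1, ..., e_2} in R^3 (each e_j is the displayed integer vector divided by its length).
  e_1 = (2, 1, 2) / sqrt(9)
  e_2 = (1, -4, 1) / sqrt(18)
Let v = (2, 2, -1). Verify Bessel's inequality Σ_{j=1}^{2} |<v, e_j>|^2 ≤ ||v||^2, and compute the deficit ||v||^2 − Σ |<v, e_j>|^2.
Σ |<v, e_j>|^2 = 9/2; ||v||^2 = 9; deficit = 9/2

Write each e_j = u_j / sqrt(<u_j, u_j>) where u_j is the displayed integer vector. Then <v, e_j> = <v, u_j> / sqrt(<u_j, u_j>), so |<v, e_j>|^2 = <v, u_j>^2 / <u_j, u_j>.
Coefficients: <v, e_1> = 4/sqrt(9), <v, e_2> = -7/sqrt(18).
Square and sum: Σ |<v, e_j>|^2 = 9/2.
Compute ||v||^2 = v·v = 9.
Deficit = 9 − 9/2 = 9/2 ≥ 0, confirming Bessel's inequality. (The deficit equals ||v − Σ <v,e_j> e_j||^2, the squared distance from v to span{e_j}.)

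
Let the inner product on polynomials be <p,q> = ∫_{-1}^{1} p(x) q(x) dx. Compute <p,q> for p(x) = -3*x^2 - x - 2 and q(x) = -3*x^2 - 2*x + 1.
<p,q> = 44/15

Expand the product: p(x)·q(x) = 9*x^4 + 9*x^3 + 5*x^2 + 3*x - 2.
∫_{-1}^{1} of each monomial x^k gives [2/(k+1) if k even, 0 if k odd]. Integrating term-by-term (or equivalently evaluating the antiderivative F(x) = 9*x^5/5 + 9*x^4/4 + 5*x^3/3 + 3*x^2/2 - 2*x at the endpoints):
  F(1) − F(−1) = 313/60 − (137/60) = 44/15.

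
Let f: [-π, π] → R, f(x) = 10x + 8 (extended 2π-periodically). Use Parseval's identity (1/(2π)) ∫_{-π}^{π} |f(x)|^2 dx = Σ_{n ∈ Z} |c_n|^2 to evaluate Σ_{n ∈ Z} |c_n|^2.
Σ |c_n|^2 = 100π^2/3 + 64

Expand and integrate term by term over [-π, π]:
  ∫ (10x)^2 dx = 100·(2π^3/3); ∫ 2·10·(8)·x dx = 0 (odd integrand); ∫ 8^2 dx = 64·2π.
So (1/(2π)) ∫_{-π}^{π} (10x + 8)^2 dx = 100π^2/3 + 64 = 100π^2/3 + 64.
Parseval ⇒ Σ |c_n|^2 = 100π^2/3 + 64.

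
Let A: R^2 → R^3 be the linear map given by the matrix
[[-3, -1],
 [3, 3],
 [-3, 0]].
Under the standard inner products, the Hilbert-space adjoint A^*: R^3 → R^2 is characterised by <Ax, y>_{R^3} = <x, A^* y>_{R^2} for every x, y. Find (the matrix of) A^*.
A^* = A^T =
[[-3, 3, -3],
 [-1, 3, 0]]

For real matrices with standard dot products, the defining identity <Ax, y> = <x, A^* y> gives (Ax)^T y = x^T (A^*) y, i.e. x^T A^T y = x^T (A^*) y. Since this holds for all x, y, we must have A^* = A^T. Therefore
A^* =
[[-3, 3, -3],
 [-1, 3, 0]].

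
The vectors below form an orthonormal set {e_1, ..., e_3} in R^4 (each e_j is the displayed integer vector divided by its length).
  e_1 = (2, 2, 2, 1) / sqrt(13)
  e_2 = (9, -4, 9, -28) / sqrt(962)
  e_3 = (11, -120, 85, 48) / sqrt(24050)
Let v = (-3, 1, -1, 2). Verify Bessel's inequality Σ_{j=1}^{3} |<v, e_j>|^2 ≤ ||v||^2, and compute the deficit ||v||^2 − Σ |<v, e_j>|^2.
Σ |<v, e_j>|^2 = 3786/325; ||v||^2 = 15; deficit = 1089/325

Write each e_j = u_j / sqrt(<u_j, u_j>) where u_j is the displayed integer vector. Then <v, e_j> = <v, u_j> / sqrt(<u_j, u_j>), so |<v, e_j>|^2 = <v, u_j>^2 / <u_j, u_j>.
Coefficients: <v, e_1> = -4/sqrt(13), <v, e_2> = -96/sqrt(962), <v, e_3> = -142/sqrt(24050).
Square and sum: Σ |<v, e_j>|^2 = 3786/325.
Compute ||v||^2 = v·v = 15.
Deficit = 15 − 3786/325 = 1089/325 ≥ 0, confirming Bessel's inequality. (The deficit equals ||v − Σ <v,e_j> e_j||^2, the squared distance from v to span{e_j}.)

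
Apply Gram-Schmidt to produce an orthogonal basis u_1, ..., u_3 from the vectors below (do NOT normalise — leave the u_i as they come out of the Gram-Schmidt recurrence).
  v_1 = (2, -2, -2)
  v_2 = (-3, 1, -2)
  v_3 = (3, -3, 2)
Orthogonal basis:
  u_1 = (2, -2, -2)
  u_2 = (-7/3, 1/3, -8/3)
  u_3 = (-15/19, -25/19, 10/19)

Apply the Gram-Schmidt recurrence
  u_1 = v_1
  u_i = v_i − Σ_{j<i} ((v_i · u_j) / (u_j · u_j)) · u_j.

Step by step this gives:
  u_1 = (2, -2, -2)
  u_2 = (-7/3, 1/3, -8/3)
  u_3 = (-15/19, -25/19, 10/19)

Orthogonality check:
  u_2 · u_1 = 0 (should be 0)
  u_3 · u_1 = 0 (should be 0)
  u_3 · u_2 = 0 (should be 0)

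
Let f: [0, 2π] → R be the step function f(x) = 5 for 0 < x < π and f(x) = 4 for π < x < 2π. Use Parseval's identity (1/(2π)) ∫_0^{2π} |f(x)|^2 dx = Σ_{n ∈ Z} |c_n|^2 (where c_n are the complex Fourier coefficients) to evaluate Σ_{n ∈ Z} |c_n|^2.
Σ |c_n|^2 = 41/2

Parseval equates the L^2 energy of f (normalised by 1/(2π)) with the ℓ^2 sum of its Fourier coefficients: (1/(2π)) ∫_0^{2π} |f|^2 = Σ |c_n|^2.
Compute the left side: (1/(2π)) [∫_0^π 5^2 dx + ∫_π^{2π} 4^2 dx] = (1/(2π)) · (25π + 16π) = (25 + 16)/2 = 41/2.
So Σ_{n ∈ Z} |c_n|^2 = 41/2.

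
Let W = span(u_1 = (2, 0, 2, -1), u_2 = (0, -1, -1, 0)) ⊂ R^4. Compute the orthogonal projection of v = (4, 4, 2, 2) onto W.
proj_W(v) = (8/7, 17/7, 25/7, -4/7)

Set up U = [u_1 | ... | u_2] ∈ R^(4×2). The projector onto W = col(U) is P = U (U^T U)^(-1) U^T.
Compute U^T U =
  [9, -2]
  [-2, 2],
and U^T v = (10, -6).
Solve U^T U · c = U^T v for the coefficients: c = (4/7, -17/7). The projection is proj_W(v) = U c.
Check: (v - proj_W(v)) · u_1 = 0  (should be 0).
Check: (v - proj_W(v)) · u_2 = 0  (should be 0).
Result: proj_W(v) = (8/7, 17/7, 25/7, -4/7).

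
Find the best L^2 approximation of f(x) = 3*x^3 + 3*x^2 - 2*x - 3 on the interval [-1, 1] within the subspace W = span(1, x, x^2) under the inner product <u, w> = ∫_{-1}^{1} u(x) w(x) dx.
g(x) = 3*x^2 - x/5 - 3

The best approximation g ∈ W is the orthogonal projection of f onto W. Writing g = a_0 + a_1 x + a_2 x^2, the coefficients solve the normal equations G · a = b where
  G_{ij} = <φ_i, φ_j> and b_i = <f, φ_i>, with φ_0 = 1, φ_1 = x, φ_2 = x^2.
G =
  [2, 0, 2/3]
  [0, 2/3, 0]
  [2/3, 0, 2/5],
b = (-4, -2/15, -4/5).
Solving gives a_0 = -3, a_1 = -1/5, a_2 = 3, so
  g(x) = 3*x^2 - x/5 - 3.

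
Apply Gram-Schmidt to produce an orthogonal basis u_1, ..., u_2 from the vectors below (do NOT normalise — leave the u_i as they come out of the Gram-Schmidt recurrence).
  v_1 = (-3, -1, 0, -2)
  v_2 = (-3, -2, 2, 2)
Orthogonal basis:
  u_1 = (-3, -1, 0, -2)
  u_2 = (-3/2, -3/2, 2, 3)

Apply the Gram-Schmidt recurrence
  u_1 = v_1
  u_i = v_i − Σ_{j<i} ((v_i · u_j) / (u_j · u_j)) · u_j.

Step by step this gives:
  u_1 = (-3, -1, 0, -2)
  u_2 = (-3/2, -3/2, 2, 3)

Orthogonality check:
  u_2 · u_1 = 0 (should be 0)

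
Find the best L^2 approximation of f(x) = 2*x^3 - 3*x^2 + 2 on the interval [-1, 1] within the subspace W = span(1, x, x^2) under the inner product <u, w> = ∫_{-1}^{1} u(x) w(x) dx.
g(x) = -3*x^2 + 6*x/5 + 2

The best approximation g ∈ W is the orthogonal projection of f onto W. Writing g = a_0 + a_1 x + a_2 x^2, the coefficients solve the normal equations G · a = b where
  G_{ij} = <φ_i, φ_j> and b_i = <f, φ_i>, with φ_0 = 1, φ_1 = x, φ_2 = x^2.
G =
  [2, 0, 2/3]
  [0, 2/3, 0]
  [2/3, 0, 2/5],
b = (2, 4/5, 2/15).
Solving gives a_0 = 2, a_1 = 6/5, a_2 = -3, so
  g(x) = -3*x^2 + 6*x/5 + 2.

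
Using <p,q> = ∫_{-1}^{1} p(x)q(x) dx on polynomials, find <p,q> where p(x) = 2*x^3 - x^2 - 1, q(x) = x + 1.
<p,q> = -28/15

Expand the product: p(x)·q(x) = 2*x^4 + x^3 - x^2 - x - 1.
∫_{-1}^{1} of each monomial x^k gives [2/(k+1) if k even, 0 if k odd]. Integrating term-by-term (or equivalently evaluating the antiderivative F(x) = 2*x^5/5 + x^4/4 - x^3/3 - x^2/2 - x at the endpoints):
  F(1) − F(−1) = -71/60 − (41/60) = -28/15.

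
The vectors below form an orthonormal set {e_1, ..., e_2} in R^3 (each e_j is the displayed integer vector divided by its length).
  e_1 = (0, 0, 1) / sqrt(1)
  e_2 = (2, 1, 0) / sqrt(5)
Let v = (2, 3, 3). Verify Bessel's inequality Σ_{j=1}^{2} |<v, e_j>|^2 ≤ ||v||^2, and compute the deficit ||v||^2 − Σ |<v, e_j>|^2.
Σ |<v, e_j>|^2 = 94/5; ||v||^2 = 22; deficit = 16/5

Write each e_j = u_j / sqrt(<u_j, u_j>) where u_j is the displayed integer vector. Then <v, e_j> = <v, u_j> / sqrt(<u_j, u_j>), so |<v, e_j>|^2 = <v, u_j>^2 / <u_j, u_j>.
Coefficients: <v, e_1> = 3/sqrt(1), <v, e_2> = 7/sqrt(5).
Square and sum: Σ |<v, e_j>|^2 = 94/5.
Compute ||v||^2 = v·v = 22.
Deficit = 22 − 94/5 = 16/5 ≥ 0, confirming Bessel's inequality. (The deficit equals ||v − Σ <v,e_j> e_j||^2, the squared distance from v to span{e_j}.)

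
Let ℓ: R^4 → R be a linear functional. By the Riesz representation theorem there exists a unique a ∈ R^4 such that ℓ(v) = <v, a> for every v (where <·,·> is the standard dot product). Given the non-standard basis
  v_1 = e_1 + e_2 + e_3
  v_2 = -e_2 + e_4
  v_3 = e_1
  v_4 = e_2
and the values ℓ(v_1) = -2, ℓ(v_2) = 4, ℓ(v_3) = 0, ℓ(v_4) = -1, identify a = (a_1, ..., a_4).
a = (0, -1, -1, 3)

Write a = (a_1, ..., a_4) in the standard basis. For each basis vector v_i, ℓ(v_i) = <v_i, a> is a linear equation in the a_j's. Collect the n equations into a matrix system V a = ℓ, where row i of V is v_i (expressed in the standard basis). Since V is invertible (lower-triangular with 1s on the diagonal, up to permutation), solve by back-substitution:
  V =
[[1, 1, 1, 0],
 [0, -1, 0, 1],
 [1, 0, 0, 0],
 [0, 1, 0, 0]]
  V a = (-2, 4, 0, -1)
Solving gives a = (0, -1, -1, 3).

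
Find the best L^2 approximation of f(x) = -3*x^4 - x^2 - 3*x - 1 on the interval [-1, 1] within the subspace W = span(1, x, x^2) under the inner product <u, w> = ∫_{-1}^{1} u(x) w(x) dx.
g(x) = -25*x^2/7 - 3*x - 26/35

The best approximation g ∈ W is the orthogonal projection of f onto W. Writing g = a_0 + a_1 x + a_2 x^2, the coefficients solve the normal equations G · a = b where
  G_{ij} = <φ_i, φ_j> and b_i = <f, φ_i>, with φ_0 = 1, φ_1 = x, φ_2 = x^2.
G =
  [2, 0, 2/3]
  [0, 2/3, 0]
  [2/3, 0, 2/5],
b = (-58/15, -2, -202/105).
Solving gives a_0 = -26/35, a_1 = -3, a_2 = -25/7, so
  g(x) = -25*x^2/7 - 3*x - 26/35.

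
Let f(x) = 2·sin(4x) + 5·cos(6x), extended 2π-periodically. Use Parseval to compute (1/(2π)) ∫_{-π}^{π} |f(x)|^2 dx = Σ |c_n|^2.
Σ |c_n|^2 = 29/2

Expand |f|^2 and use orthogonality of {sin(nx), cos(mx)} on [-π, π]:
  ∫_{-π}^{π} sin(nx)^2 dx = π, ∫ cos(mx)^2 dx = π, and cross terms integrate to 0.
So ∫_{-π}^{π} f(x)^2 dx = 2^2 · π + 5^2 · π = (4 + 25)π.
Divide by 2π: (4 + 25)/2 = 29/2.
By Parseval, this equals Σ |c_n|^2.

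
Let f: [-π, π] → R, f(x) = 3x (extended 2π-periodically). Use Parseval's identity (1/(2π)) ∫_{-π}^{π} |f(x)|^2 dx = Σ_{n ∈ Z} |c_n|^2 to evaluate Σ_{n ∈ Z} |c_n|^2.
Σ |c_n|^2 = 3π^2

Expand and integrate term by term over [-π, π]:
  ∫ (3x)^2 dx = 9·(2π^3/3); ∫ 2·3·(0)·x dx = 0 (odd integrand); ∫ 0^2 dx = 0·2π.
So (1/(2π)) ∫_{-π}^{π} (3x)^2 dx = 9π^2/3 + 0 = 3π^2.
Parseval ⇒ Σ |c_n|^2 = 3π^2.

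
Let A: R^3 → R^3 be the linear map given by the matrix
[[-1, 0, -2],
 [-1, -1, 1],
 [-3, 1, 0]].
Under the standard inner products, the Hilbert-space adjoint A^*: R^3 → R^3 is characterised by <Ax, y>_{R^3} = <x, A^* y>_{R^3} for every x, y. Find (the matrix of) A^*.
A^* = A^T =
[[-1, -1, -3],
 [0, -1, 1],
 [-2, 1, 0]]

For real matrices with standard dot products, the defining identity <Ax, y> = <x, A^* y> gives (Ax)^T y = x^T (A^*) y, i.e. x^T A^T y = x^T (A^*) y. Since this holds for all x, y, we must have A^* = A^T. Therefore
A^* =
[[-1, -1, -3],
 [0, -1, 1],
 [-2, 1, 0]].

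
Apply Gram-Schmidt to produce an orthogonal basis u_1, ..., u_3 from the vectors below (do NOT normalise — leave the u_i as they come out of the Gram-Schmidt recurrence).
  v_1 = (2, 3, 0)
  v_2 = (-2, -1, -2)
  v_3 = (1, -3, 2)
Orthogonal basis:
  u_1 = (2, 3, 0)
  u_2 = (-12/13, 8/13, -2)
  u_3 = (15/17, -10/17, -10/17)

Apply the Gram-Schmidt recurrence
  u_1 = v_1
  u_i = v_i − Σ_{j<i} ((v_i · u_j) / (u_j · u_j)) · u_j.

Step by step this gives:
  u_1 = (2, 3, 0)
  u_2 = (-12/13, 8/13, -2)
  u_3 = (15/17, -10/17, -10/17)

Orthogonality check:
  u_2 · u_1 = 0 (should be 0)
  u_3 · u_1 = 0 (should be 0)
  u_3 · u_2 = 0 (should be 0)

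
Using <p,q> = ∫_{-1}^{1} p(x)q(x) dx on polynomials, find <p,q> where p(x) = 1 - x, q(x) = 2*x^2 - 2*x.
<p,q> = 8/3

Expand the product: p(x)·q(x) = -2*x^3 + 4*x^2 - 2*x.
∫_{-1}^{1} of each monomial x^k gives [2/(k+1) if k even, 0 if k odd]. Integrating term-by-term (or equivalently evaluating the antiderivative F(x) = -x^4/2 + 4*x^3/3 - x^2 at the endpoints):
  F(1) − F(−1) = -1/6 − (-17/6) = 8/3.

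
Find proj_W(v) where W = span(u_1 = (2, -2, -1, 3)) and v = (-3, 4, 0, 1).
proj_W(v) = (-11/9, 11/9, 11/18, -11/6)

Set up U = [u_1 | ... | u_1] ∈ R^(4×1). The projector onto W = col(U) is P = U (U^T U)^(-1) U^T.
Compute U^T U =
  [18],
and U^T v = (-11).
Solve U^T U · c = U^T v for the coefficients: c = (-11/18). The projection is proj_W(v) = U c.
Check: (v - proj_W(v)) · u_1 = 0  (should be 0).
Result: proj_W(v) = (-11/9, 11/9, 11/18, -11/6).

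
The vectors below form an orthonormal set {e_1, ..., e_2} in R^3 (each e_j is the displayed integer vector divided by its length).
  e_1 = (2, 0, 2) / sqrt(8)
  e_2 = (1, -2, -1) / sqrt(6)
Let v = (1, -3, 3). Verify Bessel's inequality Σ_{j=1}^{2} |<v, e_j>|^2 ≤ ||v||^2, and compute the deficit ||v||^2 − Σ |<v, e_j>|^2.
Σ |<v, e_j>|^2 = 32/3; ||v||^2 = 19; deficit = 25/3

Write each e_j = u_j / sqrt(<u_j, u_j>) where u_j is the displayed integer vector. Then <v, e_j> = <v, u_j> / sqrt(<u_j, u_j>), so |<v, e_j>|^2 = <v, u_j>^2 / <u_j, u_j>.
Coefficients: <v, e_1> = 8/sqrt(8), <v, e_2> = 4/sqrt(6).
Square and sum: Σ |<v, e_j>|^2 = 32/3.
Compute ||v||^2 = v·v = 19.
Deficit = 19 − 32/3 = 25/3 ≥ 0, confirming Bessel's inequality. (The deficit equals ||v − Σ <v,e_j> e_j||^2, the squared distance from v to span{e_j}.)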